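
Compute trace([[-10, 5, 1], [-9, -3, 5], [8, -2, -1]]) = diagonal: (-10) + (-3) + (-1)
= -14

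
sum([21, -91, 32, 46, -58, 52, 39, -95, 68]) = 21 + (-91) + 32 + 46 + (-58) + 52 + 39 + (-95) + 68
= 14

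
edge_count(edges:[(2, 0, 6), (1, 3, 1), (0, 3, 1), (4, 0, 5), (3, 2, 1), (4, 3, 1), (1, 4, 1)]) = 7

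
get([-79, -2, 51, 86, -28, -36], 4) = -28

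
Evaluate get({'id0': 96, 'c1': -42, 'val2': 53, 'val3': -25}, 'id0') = 96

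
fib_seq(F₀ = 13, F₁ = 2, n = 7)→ [13, 2, 15, 17, 32, 49, 81]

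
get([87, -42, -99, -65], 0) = 87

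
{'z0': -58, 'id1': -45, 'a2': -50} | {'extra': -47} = {'z0': -58, 'id1': -45, 'a2': -50, 'extra': -47}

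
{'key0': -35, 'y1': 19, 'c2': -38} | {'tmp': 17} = {'key0': -35, 'y1': 19, 'c2': -38, 'tmp': 17}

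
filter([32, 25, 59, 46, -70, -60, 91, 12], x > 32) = keep x where x > 32: 32✗, 25✗, 59✓, 46✓, -70✗, -60✗, 91✓, 12✗
= [59, 46, 91]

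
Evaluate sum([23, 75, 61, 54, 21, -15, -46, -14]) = 23 + 75 + 61 + 54 + 21 + (-15) + (-46) + (-14)
= 159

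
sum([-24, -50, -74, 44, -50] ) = -154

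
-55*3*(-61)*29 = 291885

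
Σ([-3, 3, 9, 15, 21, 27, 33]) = 105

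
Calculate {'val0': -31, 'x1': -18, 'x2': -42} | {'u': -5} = {'val0': -31, 'x1': -18, 'x2': -42, 'u': -5}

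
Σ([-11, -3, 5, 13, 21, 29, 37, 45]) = (-11) + (-3) + 5 + 13 + 21 + 29 + 37 + 45
= 136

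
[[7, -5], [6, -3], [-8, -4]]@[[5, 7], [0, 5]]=C[0][0] = (7)*(5) + (-5)*(0) = 35
C[0][1] = (7)*(7) + (-5)*(5) = 24
C[1][0] = (6)*(5) + (-3)*(0) = 30
C[1][1] = (6)*(7) + (-3)*(5) = 27
C[2][0] = (-8)*(5) + (-4)*(0) = -40
C[2][1] = (-8)*(7) + (-4)*(5) = -76
= [[35, 24], [30, 27], [-40, -76]]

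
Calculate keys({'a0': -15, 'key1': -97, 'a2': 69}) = ['a0', 'key1', 'a2']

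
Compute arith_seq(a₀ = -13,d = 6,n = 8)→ a_0 = -13 + 0*6 = -13
a_1 = -13 + 1*6 = -7
a_2 = -13 + 2*6 = -1
...
= [-13, -7, -1, 5, 11, 17, 23, 29]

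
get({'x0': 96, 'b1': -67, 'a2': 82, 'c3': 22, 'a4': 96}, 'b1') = -67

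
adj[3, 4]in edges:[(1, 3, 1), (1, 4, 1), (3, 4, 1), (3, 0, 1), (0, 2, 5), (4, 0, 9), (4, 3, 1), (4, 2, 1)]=1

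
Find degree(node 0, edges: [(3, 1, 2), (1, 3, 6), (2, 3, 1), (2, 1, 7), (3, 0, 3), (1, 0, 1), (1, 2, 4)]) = 2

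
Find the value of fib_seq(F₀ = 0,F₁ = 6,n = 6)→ [0, 6, 6, 12, 18, 30]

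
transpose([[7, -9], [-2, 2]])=[[7, -2], [-9, 2]]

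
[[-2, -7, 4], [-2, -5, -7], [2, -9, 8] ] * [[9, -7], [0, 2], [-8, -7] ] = [[-50, -28], [38, 53], [-46, -88]]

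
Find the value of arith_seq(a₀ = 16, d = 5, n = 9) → a_0 = 16 + 0*5 = 16
a_1 = 16 + 1*5 = 21
a_2 = 16 + 2*5 = 26
...
= [16, 21, 26, 31, 36, 41, 46, 51, 56]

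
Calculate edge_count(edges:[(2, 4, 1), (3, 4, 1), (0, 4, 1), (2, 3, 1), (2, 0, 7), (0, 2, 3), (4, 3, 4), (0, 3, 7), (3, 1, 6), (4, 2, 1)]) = 10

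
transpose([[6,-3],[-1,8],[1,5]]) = [[6, -1, 1], [-3, 8, 5]]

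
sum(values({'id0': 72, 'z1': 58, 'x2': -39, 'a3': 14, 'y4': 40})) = 72 + 58 + (-39) + 14 + 40
= 145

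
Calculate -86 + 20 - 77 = -143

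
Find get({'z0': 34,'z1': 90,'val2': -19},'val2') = -19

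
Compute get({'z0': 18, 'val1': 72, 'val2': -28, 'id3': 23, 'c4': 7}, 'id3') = 23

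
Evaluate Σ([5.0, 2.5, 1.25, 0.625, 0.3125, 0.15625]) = 9.84375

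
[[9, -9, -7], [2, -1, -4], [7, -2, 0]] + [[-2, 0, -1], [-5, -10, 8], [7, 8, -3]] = [[7, -9, -8], [-3, -11, 4], [14, 6, -3]]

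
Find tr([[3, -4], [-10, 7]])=diagonal: 3 + 7
= 10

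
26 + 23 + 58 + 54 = 161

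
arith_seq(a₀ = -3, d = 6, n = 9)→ [-3, 3, 9, 15, 21, 27, 33, 39, 45]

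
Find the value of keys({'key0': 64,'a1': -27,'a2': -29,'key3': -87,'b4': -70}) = ['key0', 'a1', 'a2', 'key3', 'b4']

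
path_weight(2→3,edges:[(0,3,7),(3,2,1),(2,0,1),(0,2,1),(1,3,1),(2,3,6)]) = 6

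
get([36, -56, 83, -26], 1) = -56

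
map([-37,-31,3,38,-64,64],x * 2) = -37*2=-74, -31*2=-62, 3*2=6, 38*2=76, -64*2=-128, 64*2=128
= [-74, -62, 6, 76, -128, 128]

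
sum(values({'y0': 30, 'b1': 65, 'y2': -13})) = 82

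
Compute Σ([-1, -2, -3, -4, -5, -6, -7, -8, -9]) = -45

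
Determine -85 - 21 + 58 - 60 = -108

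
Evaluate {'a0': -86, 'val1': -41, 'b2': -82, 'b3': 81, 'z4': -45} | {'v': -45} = {'a0': -86, 'val1': -41, 'b2': -82, 'b3': 81, 'z4': -45, 'v': -45}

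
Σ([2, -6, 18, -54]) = 2 + -6 + 18 + -54
= -40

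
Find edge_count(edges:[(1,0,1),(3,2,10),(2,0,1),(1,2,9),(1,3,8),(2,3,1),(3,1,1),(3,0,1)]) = 8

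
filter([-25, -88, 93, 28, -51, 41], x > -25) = keep x where x > -25: -25✗, -88✗, 93✓, 28✓, -51✗, 41✓
= [93, 28, 41]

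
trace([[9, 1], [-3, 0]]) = 9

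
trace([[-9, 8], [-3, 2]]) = diagonal: (-9) + 2
= -7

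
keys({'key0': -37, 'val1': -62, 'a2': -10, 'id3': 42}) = ['key0', 'val1', 'a2', 'id3']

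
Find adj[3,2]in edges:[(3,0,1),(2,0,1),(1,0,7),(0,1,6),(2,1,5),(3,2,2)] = 2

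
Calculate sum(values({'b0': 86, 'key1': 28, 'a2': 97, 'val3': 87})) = 86 + 28 + 97 + 87
= 298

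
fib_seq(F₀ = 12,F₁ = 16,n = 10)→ [12, 16, 28, 44, 72, 116, 188, 304, 492, 796]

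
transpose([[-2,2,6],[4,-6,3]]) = [[-2, 4], [2, -6], [6, 3]]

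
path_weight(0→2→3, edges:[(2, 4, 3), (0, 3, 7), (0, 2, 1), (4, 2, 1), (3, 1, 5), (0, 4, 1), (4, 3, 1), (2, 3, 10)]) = w(0→2)=1 + w(2→3)=10
= 11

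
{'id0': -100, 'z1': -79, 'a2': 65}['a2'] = 65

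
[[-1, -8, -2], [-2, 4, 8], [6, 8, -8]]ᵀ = [[-1, -2, 6], [-8, 4, 8], [-2, 8, -8]]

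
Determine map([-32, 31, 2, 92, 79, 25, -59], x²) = [1024, 961, 4, 8464, 6241, 625, 3481]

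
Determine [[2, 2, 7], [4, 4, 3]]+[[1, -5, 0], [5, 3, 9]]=[[3, -3, 7], [9, 7, 12]]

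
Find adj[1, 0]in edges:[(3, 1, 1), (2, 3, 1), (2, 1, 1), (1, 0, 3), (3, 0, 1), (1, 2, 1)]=3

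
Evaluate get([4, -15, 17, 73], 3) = 73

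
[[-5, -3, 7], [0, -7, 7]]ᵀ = [[-5, 0], [-3, -7], [7, 7]]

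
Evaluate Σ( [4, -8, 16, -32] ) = 4 + -8 + 16 + -32
= -20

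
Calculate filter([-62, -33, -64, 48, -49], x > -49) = keep x where x > -49: -62✗, -33✓, -64✗, 48✓, -49✗
= [-33, 48]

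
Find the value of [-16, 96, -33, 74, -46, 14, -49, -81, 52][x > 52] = [96, 74]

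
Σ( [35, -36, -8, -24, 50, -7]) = 10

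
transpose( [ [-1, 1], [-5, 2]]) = [[-1, -5], [1, 2]]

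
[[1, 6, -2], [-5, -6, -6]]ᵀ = [[1, -5], [6, -6], [-2, -6]]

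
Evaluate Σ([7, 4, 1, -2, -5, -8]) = -3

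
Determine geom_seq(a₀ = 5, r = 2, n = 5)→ [5, 10, 20, 40, 80]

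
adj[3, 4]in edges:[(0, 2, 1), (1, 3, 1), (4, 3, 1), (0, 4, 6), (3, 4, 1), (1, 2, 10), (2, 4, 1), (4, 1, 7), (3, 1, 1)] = 1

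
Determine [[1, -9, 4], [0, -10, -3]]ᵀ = [[1, 0], [-9, -10], [4, -3]]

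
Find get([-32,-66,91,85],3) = 85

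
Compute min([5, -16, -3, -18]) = -18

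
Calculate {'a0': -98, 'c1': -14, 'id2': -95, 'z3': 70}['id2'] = -95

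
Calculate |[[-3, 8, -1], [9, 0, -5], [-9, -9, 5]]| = 216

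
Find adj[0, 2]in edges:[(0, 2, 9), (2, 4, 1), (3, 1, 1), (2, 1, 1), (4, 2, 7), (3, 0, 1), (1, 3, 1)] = 9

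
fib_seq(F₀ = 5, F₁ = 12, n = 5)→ [5, 12, 17, 29, 46]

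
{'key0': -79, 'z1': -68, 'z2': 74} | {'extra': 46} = {'key0': -79, 'z1': -68, 'z2': 74, 'extra': 46}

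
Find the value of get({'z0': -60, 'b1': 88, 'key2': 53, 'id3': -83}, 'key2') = 53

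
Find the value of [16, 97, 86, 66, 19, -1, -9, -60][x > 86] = [97]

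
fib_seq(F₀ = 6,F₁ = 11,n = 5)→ [6, 11, 17, 28, 45]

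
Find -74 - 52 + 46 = -80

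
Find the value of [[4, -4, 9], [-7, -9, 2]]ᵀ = [[4, -7], [-4, -9], [9, 2]]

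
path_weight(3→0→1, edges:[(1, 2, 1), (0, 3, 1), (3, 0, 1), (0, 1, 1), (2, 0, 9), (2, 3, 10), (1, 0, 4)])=w(3→0)=1 + w(0→1)=1
= 2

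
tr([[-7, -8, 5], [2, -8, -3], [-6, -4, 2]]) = -13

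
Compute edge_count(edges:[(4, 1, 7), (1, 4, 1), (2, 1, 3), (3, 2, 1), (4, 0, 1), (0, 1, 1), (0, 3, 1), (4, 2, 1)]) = 8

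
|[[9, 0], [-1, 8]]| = (9)*(8) - (0)*(-1)
= 72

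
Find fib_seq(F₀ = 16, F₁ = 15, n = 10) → [16, 15, 31, 46, 77, 123, 200, 323, 523, 846]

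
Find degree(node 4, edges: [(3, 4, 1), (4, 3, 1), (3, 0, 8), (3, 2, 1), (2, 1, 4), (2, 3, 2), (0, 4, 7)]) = 3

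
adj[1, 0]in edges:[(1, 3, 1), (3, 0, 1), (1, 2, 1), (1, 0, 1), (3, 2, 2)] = 1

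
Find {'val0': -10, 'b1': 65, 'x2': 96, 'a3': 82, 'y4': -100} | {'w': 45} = {'val0': -10, 'b1': 65, 'x2': 96, 'a3': 82, 'y4': -100, 'w': 45}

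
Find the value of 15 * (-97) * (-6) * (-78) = -680940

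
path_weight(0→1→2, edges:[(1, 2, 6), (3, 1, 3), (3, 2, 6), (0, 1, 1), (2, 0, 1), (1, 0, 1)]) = w(0→1)=1 + w(1→2)=6
= 7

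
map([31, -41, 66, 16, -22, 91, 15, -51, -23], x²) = (31)²=961, (-41)²=1681, (66)²=4356, (16)²=256, (-22)²=484, (91)²=8281, (15)²=225, (-51)²=2601, (-23)²=529
= [961, 1681, 4356, 256, 484, 8281, 225, 2601, 529]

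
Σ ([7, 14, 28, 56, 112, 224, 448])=7 + 14 + 28 + 56 + 112 + 224 + 448
= 889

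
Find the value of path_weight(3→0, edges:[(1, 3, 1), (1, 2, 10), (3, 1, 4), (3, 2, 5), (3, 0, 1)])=w(3→0)=1
= 1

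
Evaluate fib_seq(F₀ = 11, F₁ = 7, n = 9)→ F_2 = F_1 + F_0 = 18
F_3 = F_2 + F_1 = 25
F_4 = F_3 + F_2 = 43
...
= [11, 7, 18, 25, 43, 68, 111, 179, 290]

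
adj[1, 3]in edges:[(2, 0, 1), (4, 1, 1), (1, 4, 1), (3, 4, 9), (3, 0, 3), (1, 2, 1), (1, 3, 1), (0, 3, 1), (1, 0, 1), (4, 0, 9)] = 1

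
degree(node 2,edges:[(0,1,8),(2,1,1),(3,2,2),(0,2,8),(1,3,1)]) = incident: (2,1), (3,2), (0,2)
= 3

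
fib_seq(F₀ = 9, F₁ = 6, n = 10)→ F_2 = F_1 + F_0 = 15
F_3 = F_2 + F_1 = 21
F_4 = F_3 + F_2 = 36
...
= [9, 6, 15, 21, 36, 57, 93, 150, 243, 393]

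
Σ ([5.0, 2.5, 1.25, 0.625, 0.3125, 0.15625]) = 5.0 + 2.5 + 1.25 + 0.625 + 0.3125 + 0.15625
= 9.84375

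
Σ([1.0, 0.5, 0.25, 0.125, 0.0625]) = 1.9375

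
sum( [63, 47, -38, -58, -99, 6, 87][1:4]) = slice → [47, -38, -58]
47 + (-38) + (-58)
= -49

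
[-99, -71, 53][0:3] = [-99, -71, 53]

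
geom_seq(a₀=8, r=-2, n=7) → a_0 = 8*(-2)^0 = 8
a_1 = 8*(-2)^1 = -16
a_2 = 8*(-2)^2 = 32
...
= [8, -16, 32, -64, 128, -256, 512]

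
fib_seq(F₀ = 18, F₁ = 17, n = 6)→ [18, 17, 35, 52, 87, 139]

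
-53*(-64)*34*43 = 4959104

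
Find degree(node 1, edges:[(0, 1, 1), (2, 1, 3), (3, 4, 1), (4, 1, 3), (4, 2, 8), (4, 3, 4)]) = incident: (0,1), (2,1), (4,1)
= 3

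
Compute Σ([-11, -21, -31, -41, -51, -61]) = -216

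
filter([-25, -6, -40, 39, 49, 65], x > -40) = keep x where x > -40: -25✓, -6✓, -40✗, 39✓, 49✓, 65✓
= [-25, -6, 39, 49, 65]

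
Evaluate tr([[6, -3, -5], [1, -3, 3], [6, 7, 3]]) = diagonal: 6 + (-3) + 3
= 6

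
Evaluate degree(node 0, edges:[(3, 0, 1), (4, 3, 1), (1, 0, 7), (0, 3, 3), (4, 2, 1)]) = incident: (3,0), (1,0), (0,3)
= 3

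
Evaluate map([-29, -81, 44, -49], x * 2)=[-58, -162, 88, -98]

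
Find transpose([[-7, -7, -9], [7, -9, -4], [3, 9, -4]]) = [[-7, 7, 3], [-7, -9, 9], [-9, -4, -4]]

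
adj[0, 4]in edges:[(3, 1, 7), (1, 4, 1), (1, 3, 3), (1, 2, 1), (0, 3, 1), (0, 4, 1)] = 1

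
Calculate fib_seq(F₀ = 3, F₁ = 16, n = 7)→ F_2 = F_1 + F_0 = 19
F_3 = F_2 + F_1 = 35
F_4 = F_3 + F_2 = 54
...
= [3, 16, 19, 35, 54, 89, 143]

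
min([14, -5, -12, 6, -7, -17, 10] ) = -17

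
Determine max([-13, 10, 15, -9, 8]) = 15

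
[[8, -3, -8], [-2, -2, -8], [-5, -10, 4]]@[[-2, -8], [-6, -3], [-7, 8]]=[[58, -119], [72, -42], [42, 102]]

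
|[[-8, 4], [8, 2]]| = (-8)*(2) - (4)*(8)
= -48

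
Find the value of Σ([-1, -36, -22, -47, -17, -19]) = -142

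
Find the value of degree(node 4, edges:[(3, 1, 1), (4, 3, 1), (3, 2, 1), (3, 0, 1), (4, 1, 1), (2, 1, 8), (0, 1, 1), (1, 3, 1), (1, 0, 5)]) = incident: (4,3), (4,1)
= 2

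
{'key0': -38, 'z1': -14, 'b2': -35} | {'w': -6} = {'key0': -38, 'z1': -14, 'b2': -35, 'w': -6}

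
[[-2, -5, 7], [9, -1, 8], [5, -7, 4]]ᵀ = [[-2, 9, 5], [-5, -1, -7], [7, 8, 4]]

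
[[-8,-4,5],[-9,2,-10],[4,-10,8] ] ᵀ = [[-8, -9, 4], [-4, 2, -10], [5, -10, 8]]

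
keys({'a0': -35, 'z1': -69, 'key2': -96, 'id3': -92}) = ['a0', 'z1', 'key2', 'id3']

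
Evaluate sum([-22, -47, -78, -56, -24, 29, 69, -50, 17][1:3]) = -125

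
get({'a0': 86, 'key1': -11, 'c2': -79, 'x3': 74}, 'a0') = 86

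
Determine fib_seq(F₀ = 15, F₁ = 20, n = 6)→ F_2 = F_1 + F_0 = 35
F_3 = F_2 + F_1 = 55
F_4 = F_3 + F_2 = 90
...
= [15, 20, 35, 55, 90, 145]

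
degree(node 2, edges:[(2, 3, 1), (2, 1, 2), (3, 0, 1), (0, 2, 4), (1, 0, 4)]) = 3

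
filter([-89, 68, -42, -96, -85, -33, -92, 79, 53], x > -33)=[68, 79, 53]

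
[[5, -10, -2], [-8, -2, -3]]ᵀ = [[5, -8], [-10, -2], [-2, -3]]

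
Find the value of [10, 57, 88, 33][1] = 57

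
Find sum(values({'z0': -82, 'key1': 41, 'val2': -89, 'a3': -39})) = (-82) + 41 + (-89) + (-39)
= -169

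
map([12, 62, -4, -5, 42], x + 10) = 12+10=22, 62+10=72, -4+10=6, -5+10=5, 42+10=52
= [22, 72, 6, 5, 52]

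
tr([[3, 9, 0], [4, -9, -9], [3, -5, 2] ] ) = -4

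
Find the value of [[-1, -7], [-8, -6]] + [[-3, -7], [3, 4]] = [[-4, -14], [-5, -2]]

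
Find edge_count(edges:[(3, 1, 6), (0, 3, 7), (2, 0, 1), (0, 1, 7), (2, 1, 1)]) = 5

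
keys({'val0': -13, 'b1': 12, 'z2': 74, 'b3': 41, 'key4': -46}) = ['val0', 'b1', 'z2', 'b3', 'key4']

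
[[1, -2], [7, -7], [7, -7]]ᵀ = [[1, 7, 7], [-2, -7, -7]]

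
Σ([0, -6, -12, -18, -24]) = -60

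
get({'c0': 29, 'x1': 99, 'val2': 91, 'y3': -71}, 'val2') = 91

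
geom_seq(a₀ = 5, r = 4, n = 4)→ a_0 = 5*4^0 = 5
a_1 = 5*4^1 = 20
a_2 = 5*4^2 = 80
...
= [5, 20, 80, 320]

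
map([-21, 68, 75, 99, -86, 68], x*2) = -21*2=-42, 68*2=136, 75*2=150, 99*2=198, -86*2=-172, 68*2=136
= [-42, 136, 150, 198, -172, 136]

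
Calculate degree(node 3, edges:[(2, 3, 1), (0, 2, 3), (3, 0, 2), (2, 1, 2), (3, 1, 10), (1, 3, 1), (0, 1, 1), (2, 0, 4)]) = incident: (2,3), (3,0), (3,1), (1,3)
= 4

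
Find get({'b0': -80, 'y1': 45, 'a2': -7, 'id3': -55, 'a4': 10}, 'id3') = -55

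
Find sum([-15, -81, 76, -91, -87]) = -198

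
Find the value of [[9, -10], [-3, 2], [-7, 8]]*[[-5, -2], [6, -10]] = [[-105, 82], [27, -14], [83, -66]]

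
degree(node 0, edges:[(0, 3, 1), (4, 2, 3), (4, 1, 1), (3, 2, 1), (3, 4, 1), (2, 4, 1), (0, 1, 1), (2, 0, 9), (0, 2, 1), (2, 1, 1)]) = incident: (0,3), (0,1), (2,0), (0,2)
= 4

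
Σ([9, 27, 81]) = 117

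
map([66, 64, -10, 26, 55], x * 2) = 66*2=132, 64*2=128, -10*2=-20, 26*2=52, 55*2=110
= [132, 128, -20, 52, 110]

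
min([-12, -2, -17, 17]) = -17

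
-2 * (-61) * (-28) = -3416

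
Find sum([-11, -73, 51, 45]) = (-11) + (-73) + 51 + 45
= 12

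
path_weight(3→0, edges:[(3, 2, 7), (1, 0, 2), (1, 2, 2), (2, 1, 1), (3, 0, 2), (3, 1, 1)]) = 2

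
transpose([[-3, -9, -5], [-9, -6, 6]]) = [[-3, -9], [-9, -6], [-5, 6]]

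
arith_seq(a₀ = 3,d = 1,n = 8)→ [3, 4, 5, 6, 7, 8, 9, 10]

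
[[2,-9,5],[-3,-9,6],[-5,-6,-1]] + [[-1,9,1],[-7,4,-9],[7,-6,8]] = [[1, 0, 6], [-10, -5, -3], [2, -12, 7]]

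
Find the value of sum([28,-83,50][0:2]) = slice → [28, -83]
28 + (-83)
= -55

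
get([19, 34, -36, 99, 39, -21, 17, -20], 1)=34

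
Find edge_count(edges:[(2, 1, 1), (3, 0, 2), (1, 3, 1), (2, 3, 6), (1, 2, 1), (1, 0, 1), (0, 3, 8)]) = 7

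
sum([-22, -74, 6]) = (-22) + (-74) + 6
= -90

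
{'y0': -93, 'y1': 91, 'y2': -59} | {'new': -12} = {'y0': -93, 'y1': 91, 'y2': -59, 'new': -12}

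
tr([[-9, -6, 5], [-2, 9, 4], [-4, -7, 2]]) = 2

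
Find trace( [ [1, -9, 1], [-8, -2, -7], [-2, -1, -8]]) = diagonal: 1 + (-2) + (-8)
= -9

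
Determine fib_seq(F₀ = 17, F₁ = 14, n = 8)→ [17, 14, 31, 45, 76, 121, 197, 318]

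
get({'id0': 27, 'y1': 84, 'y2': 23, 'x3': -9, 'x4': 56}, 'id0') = 27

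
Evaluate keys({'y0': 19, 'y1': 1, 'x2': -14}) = ['y0', 'y1', 'x2']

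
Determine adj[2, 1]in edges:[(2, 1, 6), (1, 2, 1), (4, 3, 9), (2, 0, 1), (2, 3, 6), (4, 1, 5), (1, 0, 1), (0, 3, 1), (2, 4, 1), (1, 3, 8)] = 6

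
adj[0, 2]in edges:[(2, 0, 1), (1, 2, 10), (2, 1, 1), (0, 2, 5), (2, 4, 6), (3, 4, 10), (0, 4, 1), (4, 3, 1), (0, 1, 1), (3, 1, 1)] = 5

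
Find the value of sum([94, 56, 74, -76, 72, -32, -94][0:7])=slice → [94, 56, 74, -76, 72, -32, -94]
94 + 56 + 74 + (-76) + 72 + (-32) + (-94)
= 94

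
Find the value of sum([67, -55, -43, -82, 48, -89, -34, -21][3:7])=slice → [-82, 48, -89, -34]
(-82) + 48 + (-89) + (-34)
= -157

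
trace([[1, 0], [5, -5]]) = -4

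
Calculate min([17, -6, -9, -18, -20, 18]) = -20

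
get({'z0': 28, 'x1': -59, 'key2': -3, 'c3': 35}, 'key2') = -3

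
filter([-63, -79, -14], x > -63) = [-14]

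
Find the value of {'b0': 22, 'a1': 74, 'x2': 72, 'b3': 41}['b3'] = 41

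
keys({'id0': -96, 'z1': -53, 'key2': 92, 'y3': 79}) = ['id0', 'z1', 'key2', 'y3']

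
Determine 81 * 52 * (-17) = -71604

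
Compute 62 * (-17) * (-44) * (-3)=-139128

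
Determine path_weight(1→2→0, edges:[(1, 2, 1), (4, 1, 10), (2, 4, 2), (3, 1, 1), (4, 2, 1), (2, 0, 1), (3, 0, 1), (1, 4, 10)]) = w(1→2)=1 + w(2→0)=1
= 2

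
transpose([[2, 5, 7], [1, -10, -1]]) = [[2, 1], [5, -10], [7, -1]]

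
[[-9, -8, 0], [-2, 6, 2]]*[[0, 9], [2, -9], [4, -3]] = C[0][0] = (-9)*(0) + (-8)*(2) + (0)*(4) = -16
C[0][1] = (-9)*(9) + (-8)*(-9) + (0)*(-3) = -9
C[1][0] = (-2)*(0) + (6)*(2) + (2)*(4) = 20
C[1][1] = (-2)*(9) + (6)*(-9) + (2)*(-3) = -78
= [[-16, -9], [20, -78]]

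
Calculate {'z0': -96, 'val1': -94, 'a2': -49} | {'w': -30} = {'z0': -96, 'val1': -94, 'a2': -49, 'w': -30}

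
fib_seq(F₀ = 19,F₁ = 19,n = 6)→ F_2 = F_1 + F_0 = 38
F_3 = F_2 + F_1 = 57
F_4 = F_3 + F_2 = 95
...
= [19, 19, 38, 57, 95, 152]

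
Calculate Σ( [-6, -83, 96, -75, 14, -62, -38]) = (-6) + (-83) + 96 + (-75) + 14 + (-62) + (-38)
= -154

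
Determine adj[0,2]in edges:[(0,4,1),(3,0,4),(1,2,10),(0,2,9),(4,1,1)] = 9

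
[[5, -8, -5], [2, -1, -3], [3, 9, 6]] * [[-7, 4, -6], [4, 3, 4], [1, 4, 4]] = [[-72, -24, -82], [-21, -7, -28], [21, 63, 42]]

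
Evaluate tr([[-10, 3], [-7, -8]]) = -18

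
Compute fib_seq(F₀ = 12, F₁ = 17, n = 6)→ F_2 = F_1 + F_0 = 29
F_3 = F_2 + F_1 = 46
F_4 = F_3 + F_2 = 75
...
= [12, 17, 29, 46, 75, 121]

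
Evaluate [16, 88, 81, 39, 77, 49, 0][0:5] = [16, 88, 81, 39, 77]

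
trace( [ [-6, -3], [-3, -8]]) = -14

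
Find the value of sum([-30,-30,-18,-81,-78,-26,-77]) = -340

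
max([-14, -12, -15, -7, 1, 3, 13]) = 13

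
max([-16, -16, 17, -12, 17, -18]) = 17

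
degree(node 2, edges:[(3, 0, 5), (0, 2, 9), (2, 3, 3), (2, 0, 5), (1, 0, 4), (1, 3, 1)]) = 3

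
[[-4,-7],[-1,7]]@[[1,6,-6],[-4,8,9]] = [[24, -80, -39], [-29, 50, 69]]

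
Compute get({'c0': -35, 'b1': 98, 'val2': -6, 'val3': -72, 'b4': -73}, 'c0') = -35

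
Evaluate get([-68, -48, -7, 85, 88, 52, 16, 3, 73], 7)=3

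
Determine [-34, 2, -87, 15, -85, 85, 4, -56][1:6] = [2, -87, 15, -85, 85]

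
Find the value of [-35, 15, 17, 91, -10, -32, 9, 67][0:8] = [-35, 15, 17, 91, -10, -32, 9, 67]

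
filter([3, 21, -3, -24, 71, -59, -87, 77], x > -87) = [3, 21, -3, -24, 71, -59, 77]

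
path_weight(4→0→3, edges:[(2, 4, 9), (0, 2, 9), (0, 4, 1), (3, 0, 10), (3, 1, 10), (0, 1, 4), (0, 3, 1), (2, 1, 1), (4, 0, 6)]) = w(4→0)=6 + w(0→3)=1
= 7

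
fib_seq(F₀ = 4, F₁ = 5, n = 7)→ F_2 = F_1 + F_0 = 9
F_3 = F_2 + F_1 = 14
F_4 = F_3 + F_2 = 23
...
= [4, 5, 9, 14, 23, 37, 60]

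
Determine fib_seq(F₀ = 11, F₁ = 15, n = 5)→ F_2 = F_1 + F_0 = 26
F_3 = F_2 + F_1 = 41
F_4 = F_3 + F_2 = 67
= [11, 15, 26, 41, 67]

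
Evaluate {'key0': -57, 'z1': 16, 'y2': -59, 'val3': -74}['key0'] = -57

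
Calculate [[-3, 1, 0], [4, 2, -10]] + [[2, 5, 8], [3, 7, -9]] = [[-1, 6, 8], [7, 9, -19]]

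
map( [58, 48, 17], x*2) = 58*2=116, 48*2=96, 17*2=34
= [116, 96, 34]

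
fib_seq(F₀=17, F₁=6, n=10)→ F_2 = F_1 + F_0 = 23
F_3 = F_2 + F_1 = 29
F_4 = F_3 + F_2 = 52
...
= [17, 6, 23, 29, 52, 81, 133, 214, 347, 561]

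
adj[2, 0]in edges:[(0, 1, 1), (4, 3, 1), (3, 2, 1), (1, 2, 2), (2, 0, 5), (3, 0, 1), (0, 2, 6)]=5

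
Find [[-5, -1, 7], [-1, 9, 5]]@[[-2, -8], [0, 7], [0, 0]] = [[10, 33], [2, 71]]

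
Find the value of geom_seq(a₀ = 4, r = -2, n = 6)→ [4, -8, 16, -32, 64, -128]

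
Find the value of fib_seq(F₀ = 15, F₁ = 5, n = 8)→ F_2 = F_1 + F_0 = 20
F_3 = F_2 + F_1 = 25
F_4 = F_3 + F_2 = 45
...
= [15, 5, 20, 25, 45, 70, 115, 185]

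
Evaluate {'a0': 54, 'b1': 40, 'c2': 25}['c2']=25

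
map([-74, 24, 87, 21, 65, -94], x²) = (-74)²=5476, (24)²=576, (87)²=7569, (21)²=441, (65)²=4225, (-94)²=8836
= [5476, 576, 7569, 441, 4225, 8836]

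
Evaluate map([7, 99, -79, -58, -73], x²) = (7)²=49, (99)²=9801, (-79)²=6241, (-58)²=3364, (-73)²=5329
= [49, 9801, 6241, 3364, 5329]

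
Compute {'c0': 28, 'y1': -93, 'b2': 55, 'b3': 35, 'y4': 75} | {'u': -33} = {'c0': 28, 'y1': -93, 'b2': 55, 'b3': 35, 'y4': 75, 'u': -33}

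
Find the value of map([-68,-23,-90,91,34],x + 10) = -68+10=-58, -23+10=-13, -90+10=-80, 91+10=101, 34+10=44
= [-58, -13, -80, 101, 44]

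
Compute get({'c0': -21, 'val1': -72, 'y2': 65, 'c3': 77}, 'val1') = -72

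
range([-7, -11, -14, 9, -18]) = 27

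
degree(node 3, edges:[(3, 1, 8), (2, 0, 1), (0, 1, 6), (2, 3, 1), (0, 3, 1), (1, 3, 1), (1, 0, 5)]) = incident: (3,1), (2,3), (0,3), (1,3)
= 4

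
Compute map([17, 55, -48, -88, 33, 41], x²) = (17)²=289, (55)²=3025, (-48)²=2304, (-88)²=7744, (33)²=1089, (41)²=1681
= [289, 3025, 2304, 7744, 1089, 1681]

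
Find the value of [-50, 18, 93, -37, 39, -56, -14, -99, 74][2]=93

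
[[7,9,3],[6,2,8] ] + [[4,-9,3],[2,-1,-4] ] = [[11, 0, 6], [8, 1, 4]]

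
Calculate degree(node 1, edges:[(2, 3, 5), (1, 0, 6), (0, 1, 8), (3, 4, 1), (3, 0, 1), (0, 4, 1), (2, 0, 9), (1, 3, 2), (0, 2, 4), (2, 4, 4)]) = 3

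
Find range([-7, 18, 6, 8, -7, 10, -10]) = 28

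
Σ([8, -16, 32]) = 24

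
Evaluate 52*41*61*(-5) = -650260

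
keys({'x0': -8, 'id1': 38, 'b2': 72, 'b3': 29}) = ['x0', 'id1', 'b2', 'b3']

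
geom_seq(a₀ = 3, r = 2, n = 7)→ [3, 6, 12, 24, 48, 96, 192]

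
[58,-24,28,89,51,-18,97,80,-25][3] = 89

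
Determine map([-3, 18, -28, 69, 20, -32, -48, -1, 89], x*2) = [-6, 36, -56, 138, 40, -64, -96, -2, 178]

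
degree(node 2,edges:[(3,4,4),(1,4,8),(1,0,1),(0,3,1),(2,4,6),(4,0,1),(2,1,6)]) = 2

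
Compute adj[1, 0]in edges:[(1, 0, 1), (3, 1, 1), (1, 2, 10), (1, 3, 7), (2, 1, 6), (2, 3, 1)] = 1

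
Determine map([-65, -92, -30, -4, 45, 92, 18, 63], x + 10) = [-55, -82, -20, 6, 55, 102, 28, 73]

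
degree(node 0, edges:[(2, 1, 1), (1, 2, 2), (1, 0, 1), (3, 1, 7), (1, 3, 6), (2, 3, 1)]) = 1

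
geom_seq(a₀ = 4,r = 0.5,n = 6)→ [4.0, 2.0, 1.0, 0.5, 0.25, 0.125]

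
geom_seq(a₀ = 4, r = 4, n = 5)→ [4, 16, 64, 256, 1024]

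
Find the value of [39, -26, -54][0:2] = [39, -26]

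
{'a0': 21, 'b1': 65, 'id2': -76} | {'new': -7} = {'a0': 21, 'b1': 65, 'id2': -76, 'new': -7}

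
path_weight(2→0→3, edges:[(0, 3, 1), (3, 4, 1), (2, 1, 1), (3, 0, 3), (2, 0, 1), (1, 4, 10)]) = 2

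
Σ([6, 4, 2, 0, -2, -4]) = 6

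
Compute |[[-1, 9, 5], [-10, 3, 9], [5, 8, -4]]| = (1)*(-1)*det([[3, 9], [8, -4]]) + (-1)*(9)*det([[-10, 9], [5, -4]]) + (1)*(5)*det([[-10, 3], [5, 8]])
= 84 + 45 + -475
= -346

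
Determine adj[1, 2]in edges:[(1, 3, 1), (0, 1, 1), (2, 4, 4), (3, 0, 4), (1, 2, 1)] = 1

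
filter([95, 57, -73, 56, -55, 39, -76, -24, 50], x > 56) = [95, 57]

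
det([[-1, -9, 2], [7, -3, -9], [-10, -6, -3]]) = -1098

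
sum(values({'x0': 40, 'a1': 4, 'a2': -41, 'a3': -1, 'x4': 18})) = 40 + 4 + (-41) + (-1) + 18
= 20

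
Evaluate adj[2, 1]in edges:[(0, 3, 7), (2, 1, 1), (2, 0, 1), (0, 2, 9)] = 1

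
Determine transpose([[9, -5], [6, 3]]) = [[9, 6], [-5, 3]]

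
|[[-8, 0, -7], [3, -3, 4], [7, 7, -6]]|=(1)*(-8)*det([[-3, 4], [7, -6]]) + (-1)*(0)*det([[3, 4], [7, -6]]) + (1)*(-7)*det([[3, -3], [7, 7]])
= 80 + 0 + -294
= -214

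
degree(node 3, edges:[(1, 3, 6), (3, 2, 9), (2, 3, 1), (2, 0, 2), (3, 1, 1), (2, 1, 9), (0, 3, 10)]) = 5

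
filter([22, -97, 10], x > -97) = keep x where x > -97: 22✓, -97✗, 10✓
= [22, 10]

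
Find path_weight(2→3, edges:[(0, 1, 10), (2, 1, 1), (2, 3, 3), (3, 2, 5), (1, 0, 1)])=3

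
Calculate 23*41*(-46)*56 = -2429168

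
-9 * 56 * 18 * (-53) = 480816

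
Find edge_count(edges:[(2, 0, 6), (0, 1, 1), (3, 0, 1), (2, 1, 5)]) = 4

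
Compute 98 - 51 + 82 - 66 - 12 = 51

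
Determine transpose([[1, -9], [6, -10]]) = [[1, 6], [-9, -10]]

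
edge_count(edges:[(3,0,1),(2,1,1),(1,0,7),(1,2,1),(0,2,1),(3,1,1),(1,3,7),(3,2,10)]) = 8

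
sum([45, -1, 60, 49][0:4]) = 153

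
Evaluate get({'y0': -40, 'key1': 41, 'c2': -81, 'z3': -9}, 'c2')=-81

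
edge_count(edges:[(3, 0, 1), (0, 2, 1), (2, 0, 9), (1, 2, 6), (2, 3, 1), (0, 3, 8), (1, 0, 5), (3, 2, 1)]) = 8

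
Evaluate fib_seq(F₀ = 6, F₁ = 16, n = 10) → F_2 = F_1 + F_0 = 22
F_3 = F_2 + F_1 = 38
F_4 = F_3 + F_2 = 60
...
= [6, 16, 22, 38, 60, 98, 158, 256, 414, 670]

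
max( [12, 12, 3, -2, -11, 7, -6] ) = 12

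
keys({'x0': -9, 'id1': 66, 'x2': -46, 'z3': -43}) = ['x0', 'id1', 'x2', 'z3']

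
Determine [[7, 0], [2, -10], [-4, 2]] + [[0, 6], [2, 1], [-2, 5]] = [[7, 6], [4, -9], [-6, 7]]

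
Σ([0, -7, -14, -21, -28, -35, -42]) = -147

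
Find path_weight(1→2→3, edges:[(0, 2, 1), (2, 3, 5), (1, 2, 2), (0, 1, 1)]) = w(1→2)=2 + w(2→3)=5
= 7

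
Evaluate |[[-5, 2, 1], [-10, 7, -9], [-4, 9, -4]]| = -335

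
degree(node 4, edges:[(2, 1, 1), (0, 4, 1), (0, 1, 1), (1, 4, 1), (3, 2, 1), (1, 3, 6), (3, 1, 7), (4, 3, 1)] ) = incident: (0,4), (1,4), (4,3)
= 3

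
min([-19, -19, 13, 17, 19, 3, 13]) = -19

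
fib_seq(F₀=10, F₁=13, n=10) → [10, 13, 23, 36, 59, 95, 154, 249, 403, 652]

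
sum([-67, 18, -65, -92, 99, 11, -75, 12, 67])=(-67) + 18 + (-65) + (-92) + 99 + 11 + (-75) + 12 + 67
= -92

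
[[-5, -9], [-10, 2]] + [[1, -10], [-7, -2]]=[[-4, -19], [-17, 0]]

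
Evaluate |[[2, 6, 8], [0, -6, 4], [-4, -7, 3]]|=(1)*(2)*det([[-6, 4], [-7, 3]]) + (-1)*(6)*det([[0, 4], [-4, 3]]) + (1)*(8)*det([[0, -6], [-4, -7]])
= 20 + -96 + -192
= -268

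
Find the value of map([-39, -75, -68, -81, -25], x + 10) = [-29, -65, -58, -71, -15]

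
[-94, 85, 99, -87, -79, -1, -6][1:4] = [85, 99, -87]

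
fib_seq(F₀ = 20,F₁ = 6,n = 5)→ [20, 6, 26, 32, 58]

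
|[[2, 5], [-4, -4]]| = (2)*(-4) - (5)*(-4)
= 12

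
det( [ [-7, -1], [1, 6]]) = -41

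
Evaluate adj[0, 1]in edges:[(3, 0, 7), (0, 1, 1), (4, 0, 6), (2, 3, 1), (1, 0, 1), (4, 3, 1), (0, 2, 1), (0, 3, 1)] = 1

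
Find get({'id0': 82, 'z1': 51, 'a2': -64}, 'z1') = 51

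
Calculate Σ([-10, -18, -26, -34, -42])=(-10) + (-18) + (-26) + (-34) + (-42)
= -130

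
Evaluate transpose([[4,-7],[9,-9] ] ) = [[4, 9], [-7, -9]]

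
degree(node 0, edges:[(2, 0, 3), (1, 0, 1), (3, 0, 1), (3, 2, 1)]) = incident: (2,0), (1,0), (3,0)
= 3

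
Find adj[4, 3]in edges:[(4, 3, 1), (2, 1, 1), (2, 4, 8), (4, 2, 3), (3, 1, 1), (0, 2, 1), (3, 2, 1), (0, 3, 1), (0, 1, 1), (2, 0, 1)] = 1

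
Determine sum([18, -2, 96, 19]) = 131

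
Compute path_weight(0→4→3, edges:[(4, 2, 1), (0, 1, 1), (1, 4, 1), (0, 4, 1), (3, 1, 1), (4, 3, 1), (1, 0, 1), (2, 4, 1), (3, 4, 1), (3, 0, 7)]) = w(0→4)=1 + w(4→3)=1
= 2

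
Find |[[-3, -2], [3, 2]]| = 0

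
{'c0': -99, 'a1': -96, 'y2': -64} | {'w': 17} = {'c0': -99, 'a1': -96, 'y2': -64, 'w': 17}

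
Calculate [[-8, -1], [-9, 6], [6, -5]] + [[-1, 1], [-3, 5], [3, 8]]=[[-9, 0], [-12, 11], [9, 3]]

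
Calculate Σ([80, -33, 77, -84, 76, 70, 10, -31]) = 80 + (-33) + 77 + (-84) + 76 + 70 + 10 + (-31)
= 165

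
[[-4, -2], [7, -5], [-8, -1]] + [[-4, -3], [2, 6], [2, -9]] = [[-8, -5], [9, 1], [-6, -10]]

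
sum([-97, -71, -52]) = -220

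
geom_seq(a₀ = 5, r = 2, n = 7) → [5, 10, 20, 40, 80, 160, 320]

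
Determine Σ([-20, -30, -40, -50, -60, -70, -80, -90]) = (-20) + (-30) + (-40) + (-50) + (-60) + (-70) + (-80) + (-90)
= -440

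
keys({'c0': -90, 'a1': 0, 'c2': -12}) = ['c0', 'a1', 'c2']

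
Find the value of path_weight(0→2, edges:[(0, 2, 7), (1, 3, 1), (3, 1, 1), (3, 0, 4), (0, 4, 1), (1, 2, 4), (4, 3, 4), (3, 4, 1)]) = 7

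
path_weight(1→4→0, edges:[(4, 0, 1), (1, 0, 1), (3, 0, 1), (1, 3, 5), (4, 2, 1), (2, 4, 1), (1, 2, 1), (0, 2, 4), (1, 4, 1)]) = 2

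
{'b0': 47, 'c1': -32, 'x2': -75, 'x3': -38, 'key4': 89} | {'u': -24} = {'b0': 47, 'c1': -32, 'x2': -75, 'x3': -38, 'key4': 89, 'u': -24}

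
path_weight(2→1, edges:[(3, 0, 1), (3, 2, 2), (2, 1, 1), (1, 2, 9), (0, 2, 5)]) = 1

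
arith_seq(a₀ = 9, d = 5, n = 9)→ a_0 = 9 + 0*5 = 9
a_1 = 9 + 1*5 = 14
a_2 = 9 + 2*5 = 19
...
= [9, 14, 19, 24, 29, 34, 39, 44, 49]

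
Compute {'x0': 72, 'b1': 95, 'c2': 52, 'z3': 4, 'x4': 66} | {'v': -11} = {'x0': 72, 'b1': 95, 'c2': 52, 'z3': 4, 'x4': 66, 'v': -11}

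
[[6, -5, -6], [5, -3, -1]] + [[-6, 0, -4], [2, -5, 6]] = [[0, -5, -10], [7, -8, 5]]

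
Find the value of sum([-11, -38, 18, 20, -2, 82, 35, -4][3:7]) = slice → [20, -2, 82, 35]
20 + (-2) + 82 + 35
= 135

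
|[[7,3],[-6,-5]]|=(7)*(-5) - (3)*(-6)
= -17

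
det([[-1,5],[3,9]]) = (-1)*(9) - (5)*(3)
= -24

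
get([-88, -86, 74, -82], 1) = -86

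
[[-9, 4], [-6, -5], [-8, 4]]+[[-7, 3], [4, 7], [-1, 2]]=[[-16, 7], [-2, 2], [-9, 6]]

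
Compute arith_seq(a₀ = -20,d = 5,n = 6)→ a_0 = -20 + 0*5 = -20
a_1 = -20 + 1*5 = -15
a_2 = -20 + 2*5 = -10
...
= [-20, -15, -10, -5, 0, 5]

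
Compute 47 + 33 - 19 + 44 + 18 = 123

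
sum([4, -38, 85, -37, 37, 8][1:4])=10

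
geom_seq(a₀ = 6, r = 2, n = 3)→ [6, 12, 24]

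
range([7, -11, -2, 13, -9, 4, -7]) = 24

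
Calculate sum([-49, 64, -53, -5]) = -43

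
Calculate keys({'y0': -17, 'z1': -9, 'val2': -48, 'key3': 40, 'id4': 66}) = ['y0', 'z1', 'val2', 'key3', 'id4']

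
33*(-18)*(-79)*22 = 1032372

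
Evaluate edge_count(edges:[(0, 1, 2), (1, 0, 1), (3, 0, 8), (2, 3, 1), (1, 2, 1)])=5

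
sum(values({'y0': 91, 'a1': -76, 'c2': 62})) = 77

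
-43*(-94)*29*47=5509246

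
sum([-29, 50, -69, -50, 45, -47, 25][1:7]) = slice → [50, -69, -50, 45, -47, 25]
50 + (-69) + (-50) + 45 + (-47) + 25
= -46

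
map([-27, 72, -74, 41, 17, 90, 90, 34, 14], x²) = [729, 5184, 5476, 1681, 289, 8100, 8100, 1156, 196]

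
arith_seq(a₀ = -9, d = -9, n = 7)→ a_0 = -9 + 0*-9 = -9
a_1 = -9 + 1*-9 = -18
a_2 = -9 + 2*-9 = -27
...
= [-9, -18, -27, -36, -45, -54, -63]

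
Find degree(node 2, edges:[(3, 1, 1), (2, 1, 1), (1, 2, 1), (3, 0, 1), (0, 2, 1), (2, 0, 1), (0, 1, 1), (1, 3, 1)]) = 4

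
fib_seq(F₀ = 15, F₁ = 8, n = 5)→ [15, 8, 23, 31, 54]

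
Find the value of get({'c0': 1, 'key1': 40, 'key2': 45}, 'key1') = 40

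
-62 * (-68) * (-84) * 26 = -9207744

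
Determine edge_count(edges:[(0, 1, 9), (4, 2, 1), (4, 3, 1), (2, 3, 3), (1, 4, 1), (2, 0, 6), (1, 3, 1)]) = 7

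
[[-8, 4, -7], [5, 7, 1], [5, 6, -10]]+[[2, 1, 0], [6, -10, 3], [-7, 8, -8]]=[[-6, 5, -7], [11, -3, 4], [-2, 14, -18]]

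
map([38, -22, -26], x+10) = 38+10=48, -22+10=-12, -26+10=-16
= [48, -12, -16]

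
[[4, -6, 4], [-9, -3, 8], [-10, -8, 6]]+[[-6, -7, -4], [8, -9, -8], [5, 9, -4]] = [[-2, -13, 0], [-1, -12, 0], [-5, 1, 2]]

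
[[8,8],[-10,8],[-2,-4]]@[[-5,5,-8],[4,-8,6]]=C[0][0] = (8)*(-5) + (8)*(4) = -8
C[0][1] = (8)*(5) + (8)*(-8) = -24
C[0][2] = (8)*(-8) + (8)*(6) = -16
C[1][0] = (-10)*(-5) + (8)*(4) = 82
C[1][1] = (-10)*(5) + (8)*(-8) = -114
C[1][2] = (-10)*(-8) + (8)*(6) = 128
... (3 more cells)
= [[-8, -24, -16], [82, -114, 128], [-6, 22, -8]]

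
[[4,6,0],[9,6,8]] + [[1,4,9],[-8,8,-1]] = [[5, 10, 9], [1, 14, 7]]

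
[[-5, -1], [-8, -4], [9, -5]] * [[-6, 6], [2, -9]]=[[28, -21], [40, -12], [-64, 99]]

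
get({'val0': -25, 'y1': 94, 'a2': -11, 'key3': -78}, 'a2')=-11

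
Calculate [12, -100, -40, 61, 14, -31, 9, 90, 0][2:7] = [-40, 61, 14, -31, 9]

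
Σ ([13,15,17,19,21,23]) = 13 + 15 + 17 + 19 + 21 + 23
= 108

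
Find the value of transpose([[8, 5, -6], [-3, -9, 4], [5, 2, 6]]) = [[8, -3, 5], [5, -9, 2], [-6, 4, 6]]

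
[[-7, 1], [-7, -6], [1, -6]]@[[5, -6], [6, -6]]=C[0][0] = (-7)*(5) + (1)*(6) = -29
C[0][1] = (-7)*(-6) + (1)*(-6) = 36
C[1][0] = (-7)*(5) + (-6)*(6) = -71
C[1][1] = (-7)*(-6) + (-6)*(-6) = 78
C[2][0] = (1)*(5) + (-6)*(6) = -31
C[2][1] = (1)*(-6) + (-6)*(-6) = 30
= [[-29, 36], [-71, 78], [-31, 30]]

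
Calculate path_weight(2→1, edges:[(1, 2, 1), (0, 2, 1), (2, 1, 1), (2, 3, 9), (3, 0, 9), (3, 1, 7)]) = w(2→1)=1
= 1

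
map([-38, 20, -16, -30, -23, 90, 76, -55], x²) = (-38)²=1444, (20)²=400, (-16)²=256, (-30)²=900, (-23)²=529, (90)²=8100, (76)²=5776, (-55)²=3025
= [1444, 400, 256, 900, 529, 8100, 5776, 3025]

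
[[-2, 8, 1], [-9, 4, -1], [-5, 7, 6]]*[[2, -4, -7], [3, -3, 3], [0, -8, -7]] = [[20, -24, 31], [-6, 32, 82], [11, -49, 14]]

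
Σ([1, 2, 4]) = 1 + 2 + 4
= 7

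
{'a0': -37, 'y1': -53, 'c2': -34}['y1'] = -53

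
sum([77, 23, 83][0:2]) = slice → [77, 23]
77 + 23
= 100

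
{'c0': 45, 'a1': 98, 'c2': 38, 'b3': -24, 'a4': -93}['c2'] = 38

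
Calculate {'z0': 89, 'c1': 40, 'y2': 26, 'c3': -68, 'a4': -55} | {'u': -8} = {'z0': 89, 'c1': 40, 'y2': 26, 'c3': -68, 'a4': -55, 'u': -8}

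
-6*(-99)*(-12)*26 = -185328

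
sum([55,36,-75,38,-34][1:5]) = -35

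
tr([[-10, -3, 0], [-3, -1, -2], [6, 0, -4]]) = diagonal: (-10) + (-1) + (-4)
= -15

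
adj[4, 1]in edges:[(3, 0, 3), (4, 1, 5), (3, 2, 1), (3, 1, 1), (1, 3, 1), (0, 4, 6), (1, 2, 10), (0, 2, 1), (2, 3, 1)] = 5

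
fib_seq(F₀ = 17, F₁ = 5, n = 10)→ F_2 = F_1 + F_0 = 22
F_3 = F_2 + F_1 = 27
F_4 = F_3 + F_2 = 49
...
= [17, 5, 22, 27, 49, 76, 125, 201, 326, 527]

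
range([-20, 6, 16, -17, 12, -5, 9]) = 36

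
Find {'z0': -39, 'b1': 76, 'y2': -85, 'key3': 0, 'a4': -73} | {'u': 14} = {'z0': -39, 'b1': 76, 'y2': -85, 'key3': 0, 'a4': -73, 'u': 14}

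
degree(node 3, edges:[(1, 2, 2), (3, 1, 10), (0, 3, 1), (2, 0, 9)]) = 2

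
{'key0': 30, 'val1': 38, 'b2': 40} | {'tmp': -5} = {'key0': 30, 'val1': 38, 'b2': 40, 'tmp': -5}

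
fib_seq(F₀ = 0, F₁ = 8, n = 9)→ [0, 8, 8, 16, 24, 40, 64, 104, 168]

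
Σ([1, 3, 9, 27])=1 + 3 + 9 + 27
= 40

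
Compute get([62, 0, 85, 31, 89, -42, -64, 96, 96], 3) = 31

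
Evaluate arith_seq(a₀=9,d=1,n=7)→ a_0 = 9 + 0*1 = 9
a_1 = 9 + 1*1 = 10
a_2 = 9 + 2*1 = 11
...
= [9, 10, 11, 12, 13, 14, 15]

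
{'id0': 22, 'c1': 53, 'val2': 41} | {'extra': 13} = {'id0': 22, 'c1': 53, 'val2': 41, 'extra': 13}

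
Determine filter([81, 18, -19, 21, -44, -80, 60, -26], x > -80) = [81, 18, -19, 21, -44, 60, -26]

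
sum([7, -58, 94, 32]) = 75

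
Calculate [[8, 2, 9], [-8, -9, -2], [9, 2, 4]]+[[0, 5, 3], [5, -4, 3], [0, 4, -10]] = [[8, 7, 12], [-3, -13, 1], [9, 6, -6]]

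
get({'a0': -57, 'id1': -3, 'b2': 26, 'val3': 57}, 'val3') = 57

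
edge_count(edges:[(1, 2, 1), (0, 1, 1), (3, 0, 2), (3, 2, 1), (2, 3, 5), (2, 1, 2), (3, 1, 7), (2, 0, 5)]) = 8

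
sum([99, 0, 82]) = 181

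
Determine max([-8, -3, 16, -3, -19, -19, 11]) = 16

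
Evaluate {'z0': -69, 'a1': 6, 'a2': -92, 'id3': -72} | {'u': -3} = {'z0': -69, 'a1': 6, 'a2': -92, 'id3': -72, 'u': -3}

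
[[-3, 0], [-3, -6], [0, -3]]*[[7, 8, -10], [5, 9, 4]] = [[-21, -24, 30], [-51, -78, 6], [-15, -27, -12]]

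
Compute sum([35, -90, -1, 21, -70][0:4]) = slice → [35, -90, -1, 21]
35 + (-90) + (-1) + 21
= -35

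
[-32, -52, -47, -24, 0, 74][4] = 0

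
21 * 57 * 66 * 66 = 5214132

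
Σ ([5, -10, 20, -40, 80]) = 55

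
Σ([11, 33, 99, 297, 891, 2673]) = 11 + 33 + 99 + 297 + 891 + 2673
= 4004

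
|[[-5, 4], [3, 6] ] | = (-5)*(6) - (4)*(3)
= -42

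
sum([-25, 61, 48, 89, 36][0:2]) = 36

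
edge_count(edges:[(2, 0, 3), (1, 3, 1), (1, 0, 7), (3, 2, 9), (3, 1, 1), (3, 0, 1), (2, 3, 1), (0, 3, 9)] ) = 8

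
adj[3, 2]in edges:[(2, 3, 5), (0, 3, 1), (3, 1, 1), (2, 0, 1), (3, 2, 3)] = 3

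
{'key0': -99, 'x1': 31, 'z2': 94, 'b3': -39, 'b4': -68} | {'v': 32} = {'key0': -99, 'x1': 31, 'z2': 94, 'b3': -39, 'b4': -68, 'v': 32}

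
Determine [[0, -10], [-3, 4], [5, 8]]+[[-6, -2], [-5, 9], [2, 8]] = [[-6, -12], [-8, 13], [7, 16]]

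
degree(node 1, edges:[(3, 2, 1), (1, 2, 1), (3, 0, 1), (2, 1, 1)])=2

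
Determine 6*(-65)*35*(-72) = 982800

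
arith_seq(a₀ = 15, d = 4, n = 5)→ [15, 19, 23, 27, 31]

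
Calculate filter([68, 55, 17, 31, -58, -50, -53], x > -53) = keep x where x > -53: 68✓, 55✓, 17✓, 31✓, -58✗, -50✓, -53✗
= [68, 55, 17, 31, -50]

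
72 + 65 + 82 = 219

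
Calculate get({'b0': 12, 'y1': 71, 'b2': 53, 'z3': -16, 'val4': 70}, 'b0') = 12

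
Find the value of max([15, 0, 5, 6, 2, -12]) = 15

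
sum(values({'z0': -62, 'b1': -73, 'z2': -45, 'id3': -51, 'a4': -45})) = -276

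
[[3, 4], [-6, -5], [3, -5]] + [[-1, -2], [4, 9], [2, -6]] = [[2, 2], [-2, 4], [5, -11]]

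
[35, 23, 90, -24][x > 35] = keep x where x > 35: 35✗, 23✗, 90✓, -24✗
= [90]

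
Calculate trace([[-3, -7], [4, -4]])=diagonal: (-3) + (-4)
= -7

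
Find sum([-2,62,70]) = (-2) + 62 + 70
= 130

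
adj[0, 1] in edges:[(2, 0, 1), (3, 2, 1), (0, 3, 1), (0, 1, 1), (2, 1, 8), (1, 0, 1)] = 1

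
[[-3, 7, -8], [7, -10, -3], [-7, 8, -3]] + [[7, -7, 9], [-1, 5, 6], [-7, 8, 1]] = [[4, 0, 1], [6, -5, 3], [-14, 16, -2]]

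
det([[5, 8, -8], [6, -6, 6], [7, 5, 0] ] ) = -390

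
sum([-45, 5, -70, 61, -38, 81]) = -6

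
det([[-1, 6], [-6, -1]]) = (-1)*(-1) - (6)*(-6)
= 37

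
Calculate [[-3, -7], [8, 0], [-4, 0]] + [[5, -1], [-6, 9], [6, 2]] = [[2, -8], [2, 9], [2, 2]]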